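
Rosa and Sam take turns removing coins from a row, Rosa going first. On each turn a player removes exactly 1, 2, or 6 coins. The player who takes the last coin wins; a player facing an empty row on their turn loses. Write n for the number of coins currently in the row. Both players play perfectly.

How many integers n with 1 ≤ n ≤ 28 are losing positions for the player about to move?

8

Build the W/L table. Terminal = L. A non-terminal position is W if it has a move to some L; otherwise it is L.
n=0: no move → L
n=1: can move to 0, which is L ⇒ W
n=2: can move to 0, which is L ⇒ W
n=3: moves to 2(W), 1(W); every one is W ⇒ L
n=4: can move to 3, which is L ⇒ W
n=5: can move to 3, which is L ⇒ W
n=6: can move to 0, which is L ⇒ W
n=7: moves to 6(W), 5(W), 1(W); every one is W ⇒ L
n=8: can move to 7, which is L ⇒ W
n=9: can move to 7, which is L ⇒ W
n=10: moves to 9(W), 8(W), 4(W); every one is W ⇒ L
n=11: can move to 10, which is L ⇒ W
n=12: can move to 10, which is L ⇒ W
n=13: can move to 7, which is L ⇒ W
n=14: moves to 13(W), 12(W), 8(W); every one is W ⇒ L
n=15: can move to 14, which is L ⇒ W
n=16: can move to 14, which is L ⇒ W
n=17: moves to 16(W), 15(W), 11(W); every one is W ⇒ L
n=18: can move to 17, which is L ⇒ W
n=19: can move to 17, which is L ⇒ W
n=20: can move to 14, which is L ⇒ W
n=21: moves to 20(W), 19(W), 15(W); every one is W ⇒ L
n=22: can move to 21, which is L ⇒ W
n=23: can move to 21, which is L ⇒ W
n=24: moves to 23(W), 22(W), 18(W); every one is W ⇒ L
n=25: can move to 24, which is L ⇒ W
n=26: can move to 24, which is L ⇒ W
n=27: can move to 21, which is L ⇒ W
n=28: moves to 27(W), 26(W), 22(W); every one is W ⇒ L
L entries with 1 ≤ n ≤ 28 (n=0 is outside the asked range and is not counted): n = 3, 7, 10, 14, 17, 21, 24, 28; that makes 8.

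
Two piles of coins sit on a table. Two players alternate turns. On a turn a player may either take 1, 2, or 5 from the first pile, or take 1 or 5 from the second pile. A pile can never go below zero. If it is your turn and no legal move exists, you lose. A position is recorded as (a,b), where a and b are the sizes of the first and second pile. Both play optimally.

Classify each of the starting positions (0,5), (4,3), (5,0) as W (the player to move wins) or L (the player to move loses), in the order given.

Compute win/loss labels from the base case upward. A position with no move is L. Any other position is W if it can reach an L in one move, else L.
No move ever increases a pile, so every position that can arise here has a ≤ 5 and b ≤ 5; it is enough to label the cells with 0 ≤ a ≤ 5 and 0 ≤ b ≤ 5.
Every move lowers a or b (never raises either), so fill the grid row by row in increasing a, and left to right within a row: each cell's successors are then already labelled.
      b=0  b=1  b=2  b=3  b=4  b=5
a=0:    L    W    L    W    L    W
a=1:    W    L    W    L    W    L
a=2:    W    W    W    W    W    W
a=3:    L    W    L    W    L    W
a=4:    W    L    W    L    W    L
a=5:    W    W    W    W    W    W
Cells with no legal move (terminal, hence L): (0,0).
The remaining L cells, each justified by listing all of its moves:
(0,2): L (sole option (0,1)(W) is W)
(0,4): L (sole option (0,3)(W) is W)
(1,1): L (options (0,1)(W), (1,0)(W) are all W)
(1,3): L (options (0,3)(W), (1,2)(W) are all W)
(1,5): L (options (0,5)(W), (1,4)(W), (1,0)(W) are all W)
(3,0): L (options (2,0)(W), (1,0)(W) are all W)
(3,2): L (options (2,2)(W), (1,2)(W), (3,1)(W) are all W)
(3,4): L (options (2,4)(W), (1,4)(W), (3,3)(W) are all W)
(4,1): L (options (3,1)(W), (2,1)(W), (4,0)(W) are all W)
(4,3): L (options (3,3)(W), (2,3)(W), (4,2)(W) are all W)
(4,5): L (options (3,5)(W), (2,5)(W), (4,4)(W), (4,0)(W) are all W)
Every other cell has at least one move into one of the L cells above, so it is W.
(0,5): the move to (0,4) reaches an L cell, so W
(4,3): one of the L cells justified above, so L
(5,0): the move to (3,0) reaches an L cell, so W

(0,5): W, (4,3): L, (5,0): W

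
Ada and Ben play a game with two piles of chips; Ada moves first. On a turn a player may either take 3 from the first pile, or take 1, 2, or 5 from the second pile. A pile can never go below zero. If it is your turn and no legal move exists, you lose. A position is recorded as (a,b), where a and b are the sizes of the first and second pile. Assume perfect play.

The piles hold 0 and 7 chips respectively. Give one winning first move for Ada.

Work bottom-up. With no move the player to move loses. Otherwise the position is W if at least one move leads to an L position for the opponent, and L if every move leads to a W.
No move ever increases a pile, so every position that can arise here has a ≤ 0 and b ≤ 7; it is enough to label the cells with 0 ≤ a ≤ 0 and 0 ≤ b ≤ 7.
Every move lowers a or b (never raises either), so fill the grid row by row in increasing a, and left to right within a row: each cell's successors are then already labelled.
      b=0  b=1  b=2  b=3  b=4  b=5  b=6  b=7
a=0:    L    W    W    L    W    W    L    W
Cells with no legal move (terminal, hence L): (0,0).
The remaining L cells, each justified by listing all of its moves:
(0,3): →(0,2)(W), (0,1)(W) — all W, so L
(0,6): →(0,5)(W), (0,4)(W), (0,1)(W) — all W, so L
Every other cell has at least one move into one of the L cells above, so it is W.
From (0,7), the L positions reachable in one move are: (0,6).

Move to (0,6).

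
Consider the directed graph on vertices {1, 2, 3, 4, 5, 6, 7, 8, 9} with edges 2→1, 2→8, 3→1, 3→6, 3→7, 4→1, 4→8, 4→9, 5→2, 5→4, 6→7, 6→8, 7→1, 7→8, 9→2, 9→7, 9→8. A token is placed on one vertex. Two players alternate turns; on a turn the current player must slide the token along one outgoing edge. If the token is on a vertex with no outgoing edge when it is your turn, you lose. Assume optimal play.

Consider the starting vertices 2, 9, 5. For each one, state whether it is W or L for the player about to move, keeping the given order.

2: W, 9: W, 5: L

Positions with no move are L. A position that does have a move is losing for the player to move precisely when every available move leads to a winning position for the opponent. Fill in the labels:
Every edge goes from a vertex to one that appears earlier in the order 8, 1, 7, 2, 9, 4, 6, 5, 3, so processing vertices in that order labels each vertex after all of its successors.
8: no outgoing edge → L
1: no outgoing edge → L
7: W (go to 1, an L position)
2: W (go to 1, an L position)
9: W (go to 8, an L position)
4: W (go to 1, an L position)
6: W (go to 8, an L position)
5: L (options 4(W), 2(W) are all W)
3: W (go to 1, an L position)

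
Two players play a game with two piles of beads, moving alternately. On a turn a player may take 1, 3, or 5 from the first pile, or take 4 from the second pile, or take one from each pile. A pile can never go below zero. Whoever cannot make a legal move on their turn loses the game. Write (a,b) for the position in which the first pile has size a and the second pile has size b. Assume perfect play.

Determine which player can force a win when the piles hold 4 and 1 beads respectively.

Label each position W (a win for the player to move) or L (a loss). A position with no legal move is L; any other position is W exactly when some move reaches an L, and L when every move reaches a W.
No move ever increases a pile, so every position that can arise here has a ≤ 4 and b ≤ 1; it is enough to label the cells with 0 ≤ a ≤ 4 and 0 ≤ b ≤ 1.
Every move lowers a or b (never raises either), so fill the grid row by row in increasing a, and left to right within a row: each cell's successors are then already labelled.
      b=0  b=1
a=0:    L    L
a=1:    W    W
a=2:    L    L
a=3:    W    W
a=4:    L    L
Cells with no legal move (terminal, hence L): (0,0), (0,1).
The remaining L cells, each justified by listing all of its moves:
(2,0): only reaches (1,0)(W), which is W → L
(2,1): only reaches (1,1)(W), (1,0)(W), all W → L
(4,0): only reaches (3,0)(W), (1,0)(W), all W → L
(4,1): only reaches (3,1)(W), (1,1)(W), (3,0)(W), all W → L
Every other cell has at least one move into one of the L cells above, so it is W.
Every move from (4,1) reaches a W position, so the mover loses.

The second player wins.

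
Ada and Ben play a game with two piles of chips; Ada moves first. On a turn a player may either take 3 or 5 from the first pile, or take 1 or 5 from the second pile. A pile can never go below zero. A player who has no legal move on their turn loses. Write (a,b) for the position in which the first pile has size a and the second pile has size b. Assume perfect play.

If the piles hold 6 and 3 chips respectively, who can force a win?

Ada wins.

Positions with no move are L. A position that does have a move is losing for the player to move precisely when every available move leads to a winning position for the opponent. Fill in the labels:
No move ever increases a pile, so every position that can arise here has a ≤ 6 and b ≤ 3; it is enough to label the cells with 0 ≤ a ≤ 6 and 0 ≤ b ≤ 3.
Every move lowers a or b (never raises either), so fill the grid row by row in increasing a, and left to right within a row: each cell's successors are then already labelled.
      b=0  b=1  b=2  b=3
a=0:    L    W    L    W
a=1:    L    W    L    W
a=2:    L    W    L    W
a=3:    W    L    W    L
a=4:    W    L    W    L
a=5:    W    L    W    L
a=6:    W    W    W    W
Cells with no legal move (terminal, hence L): (0,0), (1,0), (2,0).
The remaining L cells, each justified by listing all of its moves:
(0,2): →(0,1)(W) only, which is W, so L
(1,2): →(1,1)(W) only, which is W, so L
(2,2): →(2,1)(W) only, which is W, so L
(3,1): →(0,1)(W), (3,0)(W) — all W, so L
(3,3): →(0,3)(W), (3,2)(W) — all W, so L
(4,1): →(1,1)(W), (4,0)(W) — all W, so L
(4,3): →(1,3)(W), (4,2)(W) — all W, so L
(5,1): →(2,1)(W), (0,1)(W), (5,0)(W) — all W, so L
(5,3): →(2,3)(W), (0,3)(W), (5,2)(W) — all W, so L
Every other cell has at least one move into one of the L cells above, so it is W.
The starting position (6,3) is W: Ada should move to (3,3), handing over an L position.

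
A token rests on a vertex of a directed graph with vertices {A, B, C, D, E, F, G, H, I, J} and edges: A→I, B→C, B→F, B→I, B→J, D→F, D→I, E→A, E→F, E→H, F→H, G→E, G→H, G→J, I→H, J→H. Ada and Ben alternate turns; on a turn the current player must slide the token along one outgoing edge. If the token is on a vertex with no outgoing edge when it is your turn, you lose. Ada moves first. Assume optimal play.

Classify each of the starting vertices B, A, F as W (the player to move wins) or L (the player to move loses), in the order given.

B: W, A: L, F: W

Work bottom-up. With no move the player to move loses. Otherwise the position is W if at least one move leads to an L position for the opponent, and L if every move leads to a W.
Every edge goes from a vertex to one that appears earlier in the order H, C, F, J, I, A, E, D, B, G, so processing vertices in that order labels each vertex after all of its successors.
H: no outgoing edge → L
C: no outgoing edge → L
F: →H(L), so W
J: →H(L), so W
I: →H(L), so W
A: →I(W) only, which is W, so L
E: →A(L), so W
D: →I(W), F(W) — all W, so L
B: →C(L), so W
G: →H(L), so W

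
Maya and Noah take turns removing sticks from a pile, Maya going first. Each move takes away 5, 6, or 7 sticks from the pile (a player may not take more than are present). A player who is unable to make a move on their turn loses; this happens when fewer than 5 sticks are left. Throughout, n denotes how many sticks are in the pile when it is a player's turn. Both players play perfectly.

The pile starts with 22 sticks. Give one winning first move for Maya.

Label each position W (a win for the player to move) or L (a loss). A position with no legal move is L; any other position is W exactly when some move reaches an L, and L when every move reaches a W.
n=0: no move → L
n=1: no move → L
n=2: no move → L
n=3: no move → L
n=4: no move → L
n=5: →0(L), so W
n=6: →1(L), so W
n=7: →2(L), so W
n=8: →3(L), so W
n=9: →4(L), so W
n=10: →4(L), so W
n=11: →4(L), so W
n=12: →7(W), 6(W), 5(W) — all W, so L
n=13: →8(W), 7(W), 6(W) — all W, so L
n=14: →9(W), 8(W), 7(W) — all W, so L
n=15: →10(W), 9(W), 8(W) — all W, so L
n=16: →11(W), 10(W), 9(W) — all W, so L
n=17: →12(L), so W
n=18: →13(L), so W
n=19: →14(L), so W
n=20: →15(L), so W
n=21: →16(L), so W
n=22: →16(L), so W
From 22, the L positions reachable in one move are: 16, 15. Any move reaching one of these is winning.

Remove 6, leaving 16.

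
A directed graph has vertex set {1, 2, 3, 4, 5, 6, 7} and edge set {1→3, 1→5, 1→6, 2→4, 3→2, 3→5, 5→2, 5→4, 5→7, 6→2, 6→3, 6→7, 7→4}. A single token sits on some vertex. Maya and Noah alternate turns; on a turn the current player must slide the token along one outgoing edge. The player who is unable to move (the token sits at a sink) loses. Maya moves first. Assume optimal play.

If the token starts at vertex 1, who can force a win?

Maya wins.

Classify positions by backward induction: terminal positions (no move available) are L. From any other position, the mover wins iff some move reaches an L.
Every edge goes from a vertex to one that appears earlier in the order 4, 7, 2, 5, 3, 6, 1, so processing vertices in that order labels each vertex after all of its successors.
4: no outgoing edge → L
7: W (go to 4, an L position)
2: W (go to 4, an L position)
5: W (go to 4, an L position)
3: L (options 5(W), 2(W) are all W)
6: W (go to 3, an L position)
1: W (go to 3, an L position)
From 1 Maya can move to 3, reaching an L position.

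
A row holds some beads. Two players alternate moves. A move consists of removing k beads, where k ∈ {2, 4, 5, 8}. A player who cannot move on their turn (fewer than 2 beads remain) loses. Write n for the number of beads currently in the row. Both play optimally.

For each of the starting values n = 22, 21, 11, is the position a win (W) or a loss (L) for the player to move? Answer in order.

Use the standard recursion: the mover loses at a terminal position; elsewhere, the mover wins exactly when some move hands the opponent an L position.
n=0: no move → L
n=1: no move → L
n=2: reaches L-position 0 → W
n=3: reaches L-position 1 → W
n=4: reaches L-position 0 → W
n=5: reaches L-position 1 → W
n=6: reaches L-position 1 → W
n=7: only reaches 5(W), 3(W), 2(W), all W → L
n=8: reaches L-position 0 → W
n=9: reaches L-position 7 → W
n=10: only reaches 8(W), 6(W), 5(W), 2(W), all W → L
n=11: reaches L-position 7 → W
n=12: reaches L-position 10 → W
n=13: only reaches 11(W), 9(W), 8(W), 5(W), all W → L
n=14: reaches L-position 10 → W
n=15: reaches L-position 13 → W
n=16: only reaches 14(W), 12(W), 11(W), 8(W), all W → L
n=17: reaches L-position 13 → W
n=18: reaches L-position 16 → W
n=19: only reaches 17(W), 15(W), 14(W), 11(W), all W → L
n=20: reaches L-position 16 → W
n=21: reaches L-position 19 → W
n=22: only reaches 20(W), 18(W), 17(W), 14(W), all W → L

22: L, 21: W, 11: W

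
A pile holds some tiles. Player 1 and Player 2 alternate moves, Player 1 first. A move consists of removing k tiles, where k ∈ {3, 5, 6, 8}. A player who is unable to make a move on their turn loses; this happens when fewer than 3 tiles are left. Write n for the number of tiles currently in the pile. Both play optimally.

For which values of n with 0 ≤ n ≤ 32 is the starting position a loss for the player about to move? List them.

0, 1, 2, 11, 12, 13, 22, 23, 24

Positions with no move are L. A position that does have a move is losing for the player to move precisely when every available move leads to a winning position for the opponent. Fill in the labels:
n=0: no move → L
n=1: no move → L
n=2: no move → L
n=3: reaches L-position 0 → W
n=4: reaches L-position 1 → W
n=5: reaches L-position 2 → W
n=6: reaches L-position 1 → W
n=7: reaches L-position 2 → W
n=8: reaches L-position 2 → W
n=9: reaches L-position 1 → W
n=10: reaches L-position 2 → W
n=11: only reaches 8(W), 6(W), 5(W), 3(W), all W → L
n=12: only reaches 9(W), 7(W), 6(W), 4(W), all W → L
n=13: only reaches 10(W), 8(W), 7(W), 5(W), all W → L
n=14: reaches L-position 11 → W
n=15: reaches L-position 12 → W
n=16: reaches L-position 13 → W
n=17: reaches L-position 12 → W
n=18: reaches L-position 13 → W
n=19: reaches L-position 13 → W
n=20: reaches L-position 12 → W
n=21: reaches L-position 13 → W
n=22: only reaches 19(W), 17(W), 16(W), 14(W), all W → L
n=23: only reaches 20(W), 18(W), 17(W), 15(W), all W → L
n=24: only reaches 21(W), 19(W), 18(W), 16(W), all W → L
n=25: reaches L-position 22 → W
n=26: reaches L-position 23 → W
n=27: reaches L-position 24 → W
n=28: reaches L-position 23 → W
n=29: reaches L-position 24 → W
n=30: reaches L-position 24 → W
n=31: reaches L-position 23 → W
n=32: reaches L-position 24 → W
The losing starting values of n are exactly the entries labelled L in this table (9 of them).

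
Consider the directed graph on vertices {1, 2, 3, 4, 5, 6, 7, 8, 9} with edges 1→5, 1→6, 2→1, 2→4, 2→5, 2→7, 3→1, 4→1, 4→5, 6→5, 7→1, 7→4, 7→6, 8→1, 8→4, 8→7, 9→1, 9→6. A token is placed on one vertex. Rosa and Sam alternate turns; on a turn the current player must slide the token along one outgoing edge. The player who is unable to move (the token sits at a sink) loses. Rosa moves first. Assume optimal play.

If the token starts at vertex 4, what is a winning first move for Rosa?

Positions with no move are L. A position that does have a move is losing for the player to move precisely when every available move leads to a winning position for the opponent. Fill in the labels:
Every edge goes from a vertex to one that appears earlier in the order 5, 6, 1, 4, 7, 2, 9, 3, 8, so processing vertices in that order labels each vertex after all of its successors.
5: no outgoing edge → L
6: reaches L-position 5 → W
1: reaches L-position 5 → W
4: reaches L-position 5 → W
7: only reaches 4(W), 1(W), 6(W), all W → L
2: reaches L-position 7 → W
9: only reaches 1(W), 6(W), all W → L
3: only reaches 1(W), which is W → L
8: reaches L-position 7 → W
From 4, the L positions reachable in one move are: 5.

Move to 5.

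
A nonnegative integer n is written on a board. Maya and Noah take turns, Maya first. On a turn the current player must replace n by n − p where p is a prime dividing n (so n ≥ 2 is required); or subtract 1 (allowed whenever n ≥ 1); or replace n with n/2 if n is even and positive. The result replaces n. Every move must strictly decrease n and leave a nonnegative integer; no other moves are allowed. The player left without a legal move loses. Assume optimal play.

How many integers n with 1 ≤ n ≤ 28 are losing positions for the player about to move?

5

Positions with no move are L. A position that does have a move is losing for the player to move precisely when every available move leads to a winning position for the opponent. Fill in the labels:
n=0: no move → L
n=1: reaches L-position 0 → W
n=2: reaches L-position 0 → W
n=3: reaches L-position 0 → W
n=4: only reaches 2(W), 3(W), all W → L
n=5: reaches L-position 0 → W
n=6: reaches L-position 4 → W
n=7: reaches L-position 0 → W
n=8: reaches L-position 4 → W
n=9: only reaches 6(W), 8(W), all W → L
n=10: reaches L-position 9 → W
n=11: reaches L-position 0 → W
n=12: reaches L-position 9 → W
n=13: reaches L-position 0 → W
n=14: only reaches 7(W), 12(W), 13(W), all W → L
n=15: reaches L-position 14 → W
n=16: reaches L-position 14 → W
n=17: reaches L-position 0 → W
n=18: reaches L-position 9 → W
n=19: reaches L-position 0 → W
n=20: only reaches 10(W), 15(W), 18(W), 19(W), all W → L
n=21: reaches L-position 14 → W
n=22: reaches L-position 20 → W
n=23: reaches L-position 0 → W
n=24: only reaches 12(W), 21(W), 22(W), 23(W), all W → L
n=25: reaches L-position 20 → W
n=26: reaches L-position 24 → W
n=27: reaches L-position 24 → W
n=28: reaches L-position 14 → W
L entries with 1 ≤ n ≤ 28 (n=0 is outside the asked range and is not counted): n = 4, 9, 14, 20, 24; that makes 5.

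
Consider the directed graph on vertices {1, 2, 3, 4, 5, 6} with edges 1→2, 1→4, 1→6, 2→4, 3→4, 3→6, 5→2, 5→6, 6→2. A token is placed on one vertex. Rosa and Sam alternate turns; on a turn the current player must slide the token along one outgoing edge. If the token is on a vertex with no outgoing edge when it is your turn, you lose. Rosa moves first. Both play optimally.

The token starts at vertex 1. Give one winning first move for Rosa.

Positions with no move are L. A position that does have a move is losing for the player to move precisely when every available move leads to a winning position for the opponent. Fill in the labels:
Every edge goes from a vertex to one that appears earlier in the order 4, 2, 6, 1, 3, 5, so processing vertices in that order labels each vertex after all of its successors.
4: no outgoing edge → L
2: reaches L-position 4 → W
6: only reaches 2(W), which is W → L
1: reaches L-position 6 → W
3: reaches L-position 6 → W
5: reaches L-position 6 → W
From 1, the L positions reachable in one move are: 6, 4. Any move reaching one of these is winning.

Move to 6.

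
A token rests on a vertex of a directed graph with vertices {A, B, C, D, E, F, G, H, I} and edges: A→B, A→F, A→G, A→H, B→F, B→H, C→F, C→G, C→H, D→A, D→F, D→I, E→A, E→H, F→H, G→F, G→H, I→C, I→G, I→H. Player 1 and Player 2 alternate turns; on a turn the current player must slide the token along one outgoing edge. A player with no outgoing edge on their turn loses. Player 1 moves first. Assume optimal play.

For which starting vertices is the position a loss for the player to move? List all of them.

D, H

Positions with no move are L. A position that does have a move is losing for the player to move precisely when every available move leads to a winning position for the opponent. Fill in the labels:
Every edge goes from a vertex to one that appears earlier in the order H, F, G, B, C, I, A, D, E, so processing vertices in that order labels each vertex after all of its successors.
H: no outgoing edge → L
F: W (go to H, an L position)
G: W (go to H, an L position)
B: W (go to H, an L position)
C: W (go to H, an L position)
I: W (go to H, an L position)
A: W (go to H, an L position)
D: L (options A(W), I(W), F(W) are all W)
E: W (go to H, an L position)
Reading off the rows marked L gives the requested list; there are 2 such vertices.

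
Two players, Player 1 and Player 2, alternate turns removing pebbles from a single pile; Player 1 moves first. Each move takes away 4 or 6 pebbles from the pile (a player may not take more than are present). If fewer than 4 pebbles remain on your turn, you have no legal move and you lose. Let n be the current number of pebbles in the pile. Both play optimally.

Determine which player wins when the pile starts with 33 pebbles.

Build the W/L table. Terminal = L. A non-terminal position is W if it has a move to some L; otherwise it is L.
n=0: no move → L
n=1: no move → L
n=2: no move → L
n=3: no move → L
n=4: reaches L-position 0 → W
n=5: reaches L-position 1 → W
n=6: reaches L-position 2 → W
n=7: reaches L-position 3 → W
n=8: reaches L-position 2 → W
n=9: reaches L-position 3 → W
n=10: only reaches 6(W), 4(W), all W → L
n=11: only reaches 7(W), 5(W), all W → L
n=12: only reaches 8(W), 6(W), all W → L
n=13: only reaches 9(W), 7(W), all W → L
n=14: reaches L-position 10 → W
n=15: reaches L-position 11 → W
n=16: reaches L-position 12 → W
n=17: reaches L-position 13 → W
n=18: reaches L-position 12 → W
n=19: reaches L-position 13 → W
n=20: only reaches 16(W), 14(W), all W → L
n=21: only reaches 17(W), 15(W), all W → L
n=22: only reaches 18(W), 16(W), all W → L
n=23: only reaches 19(W), 17(W), all W → L
n=24: reaches L-position 20 → W
n=25: reaches L-position 21 → W
n=26: reaches L-position 22 → W
n=27: reaches L-position 23 → W
n=28: reaches L-position 22 → W
n=29: reaches L-position 23 → W
n=30: only reaches 26(W), 24(W), all W → L
n=31: only reaches 27(W), 25(W), all W → L
n=32: only reaches 28(W), 26(W), all W → L
n=33: only reaches 29(W), 27(W), all W → L
The starting position 33 is L: whatever Player 1 does, the opponent receives a W position.

Player 2 wins.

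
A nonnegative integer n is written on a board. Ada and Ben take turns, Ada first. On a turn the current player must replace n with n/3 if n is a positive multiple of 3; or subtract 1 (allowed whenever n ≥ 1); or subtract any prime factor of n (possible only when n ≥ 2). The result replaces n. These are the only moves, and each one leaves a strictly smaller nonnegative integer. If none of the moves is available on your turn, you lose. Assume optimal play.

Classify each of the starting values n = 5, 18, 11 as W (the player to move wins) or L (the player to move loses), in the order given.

Use the standard recursion: the mover loses at a terminal position; elsewhere, the mover wins exactly when some move hands the opponent an L position.
n=0: no move → L
n=1: reaches L-position 0 → W
n=2: reaches L-position 0 → W
n=3: reaches L-position 0 → W
n=4: only reaches 2(W), 3(W), all W → L
n=5: reaches L-position 0 → W
n=6: reaches L-position 4 → W
n=7: reaches L-position 0 → W
n=8: only reaches 6(W), 7(W), all W → L
n=9: reaches L-position 8 → W
n=10: reaches L-position 8 → W
n=11: reaches L-position 0 → W
n=12: reaches L-position 4 → W
n=13: reaches L-position 0 → W
n=14: only reaches 7(W), 12(W), 13(W), all W → L
n=15: reaches L-position 14 → W
n=16: reaches L-position 14 → W
n=17: reaches L-position 0 → W
n=18: only reaches 6(W), 15(W), 16(W), 17(W), all W → L

5: W, 18: L, 11: W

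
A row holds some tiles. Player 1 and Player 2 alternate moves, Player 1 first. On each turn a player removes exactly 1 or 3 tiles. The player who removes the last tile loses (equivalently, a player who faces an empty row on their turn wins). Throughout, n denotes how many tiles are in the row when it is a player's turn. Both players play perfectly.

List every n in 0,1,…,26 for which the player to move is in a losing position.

1, 3, 5, 7, 9, 11, 13, 15, 17, 19, 21, 23, 25

Use the standard recursion: the mover wins at a terminal position; elsewhere, the mover wins exactly when some move hands the opponent an L position.
n=0: no move; the opponent has just taken the last tile and therefore loses → W
n=1: →0(W) only, which is W, so L
n=2: →1(L), so W
n=3: →2(W), 0(W) — all W, so L
n=4: →3(L), so W
n=5: →4(W), 2(W) — all W, so L
n=6: →5(L), so W
n=7: →6(W), 4(W) — all W, so L
n=8: →7(L), so W
n=9: →8(W), 6(W) — all W, so L
n=10: →9(L), so W
n=11: →10(W), 8(W) — all W, so L
n=12: →11(L), so W
n=13: →12(W), 10(W) — all W, so L
n=14: →13(L), so W
n=15: →14(W), 12(W) — all W, so L
n=16: →15(L), so W
n=17: →16(W), 14(W) — all W, so L
n=18: →17(L), so W
n=19: →18(W), 16(W) — all W, so L
n=20: →19(L), so W
n=21: →20(W), 18(W) — all W, so L
n=22: →21(L), so W
n=23: →22(W), 20(W) — all W, so L
n=24: →23(L), so W
n=25: →24(W), 22(W) — all W, so L
n=26: →25(L), so W
The losing starting values of n are exactly the entries labelled L in this table (13 of them).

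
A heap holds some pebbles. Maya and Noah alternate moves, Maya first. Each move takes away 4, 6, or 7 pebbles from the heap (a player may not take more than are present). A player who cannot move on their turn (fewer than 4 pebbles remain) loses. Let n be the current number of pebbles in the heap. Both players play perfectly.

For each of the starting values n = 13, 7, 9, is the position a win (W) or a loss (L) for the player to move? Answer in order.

Classify positions by backward induction: terminal positions (no move available) are L. From any other position, the mover wins iff some move reaches an L.
n=0: no move → L
n=1: no move → L
n=2: no move → L
n=3: no move → L
n=4: →0(L), so W
n=5: →1(L), so W
n=6: →2(L), so W
n=7: →3(L), so W
n=8: →2(L), so W
n=9: →3(L), so W
n=10: →3(L), so W
n=11: →7(W), 5(W), 4(W) — all W, so L
n=12: →8(W), 6(W), 5(W) — all W, so L
n=13: →9(W), 7(W), 6(W) — all W, so L

13: L, 7: W, 9: W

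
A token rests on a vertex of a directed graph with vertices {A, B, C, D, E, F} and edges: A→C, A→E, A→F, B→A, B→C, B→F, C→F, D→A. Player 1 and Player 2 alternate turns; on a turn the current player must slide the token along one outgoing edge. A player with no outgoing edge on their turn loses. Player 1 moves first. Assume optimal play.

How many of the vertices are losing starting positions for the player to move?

Compute win/loss labels from the base case upward. A position with no move is L. Any other position is W if it can reach an L in one move, else L.
Every edge goes from a vertex to one that appears earlier in the order F, E, C, A, B, D, so processing vertices in that order labels each vertex after all of its successors.
F: no outgoing edge → L
E: no outgoing edge → L
C: →F(L), so W
A: →E(L), so W
B: →F(L), so W
D: →A(W) only, which is W, so L
The L vertices are D, E, F; that is 3 in all.

3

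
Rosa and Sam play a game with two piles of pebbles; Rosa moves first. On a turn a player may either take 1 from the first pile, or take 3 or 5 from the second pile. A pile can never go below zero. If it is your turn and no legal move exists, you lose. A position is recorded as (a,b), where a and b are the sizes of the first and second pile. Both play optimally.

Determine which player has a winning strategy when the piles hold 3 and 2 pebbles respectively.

Classify positions by backward induction: terminal positions (no move available) are L. From any other position, the mover wins iff some move reaches an L.
No move ever increases a pile, so every position that can arise here has a ≤ 3 and b ≤ 2; it is enough to label the cells with 0 ≤ a ≤ 3 and 0 ≤ b ≤ 2.
Every move lowers a or b (never raises either), so fill the grid row by row in increasing a, and left to right within a row: each cell's successors are then already labelled.
      b=0  b=1  b=2
a=0:    L    L    L
a=1:    W    W    W
a=2:    L    L    L
a=3:    W    W    W
Cells with no legal move (terminal, hence L): (0,0), (0,1), (0,2).
The remaining L cells, each justified by listing all of its moves:
(2,0): →(1,0)(W) only, which is W, so L
(2,1): →(1,1)(W) only, which is W, so L
(2,2): →(1,2)(W) only, which is W, so L
Every other cell has at least one move into one of the L cells above, so it is W.
From (3,2) Rosa can move to (2,2), reaching an L position.

Rosa wins.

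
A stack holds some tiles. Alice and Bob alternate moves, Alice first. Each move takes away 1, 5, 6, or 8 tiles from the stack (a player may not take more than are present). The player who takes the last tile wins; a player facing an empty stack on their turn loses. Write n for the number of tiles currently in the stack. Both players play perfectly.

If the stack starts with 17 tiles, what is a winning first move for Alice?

Label each position W (a win for the player to move) or L (a loss). A position with no legal move is L; any other position is W exactly when some move reaches an L, and L when every move reaches a W.
n=0: no move → L
n=1: can move to 0, which is L ⇒ W
n=2: the only move is to 1(W), a W ⇒ L
n=3: can move to 2, which is L ⇒ W
n=4: the only move is to 3(W), a W ⇒ L
n=5: can move to 4, which is L ⇒ W
n=6: can move to 0, which is L ⇒ W
n=7: can move to 2, which is L ⇒ W
n=8: can move to 2, which is L ⇒ W
n=9: can move to 4, which is L ⇒ W
n=10: can move to 4, which is L ⇒ W
n=11: moves to 10(W), 6(W), 5(W), 3(W); every one is W ⇒ L
n=12: can move to 11, which is L ⇒ W
n=13: moves to 12(W), 8(W), 7(W), 5(W); every one is W ⇒ L
n=14: can move to 13, which is L ⇒ W
n=15: moves to 14(W), 10(W), 9(W), 7(W); every one is W ⇒ L
n=16: can move to 15, which is L ⇒ W
n=17: can move to 11, which is L ⇒ W
From 17, the L positions reachable in one move are: 11.

Remove 6, leaving 11.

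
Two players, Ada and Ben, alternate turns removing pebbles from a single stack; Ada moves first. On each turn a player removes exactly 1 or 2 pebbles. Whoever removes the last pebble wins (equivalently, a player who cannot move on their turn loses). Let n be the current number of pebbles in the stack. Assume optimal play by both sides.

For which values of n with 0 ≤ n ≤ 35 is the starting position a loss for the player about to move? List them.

0, 3, 6, 9, 12, 15, 18, 21, 24, 27, 30, 33

Classify positions by backward induction: terminal positions (no move available) are L. From any other position, the mover wins iff some move reaches an L.
n=0: no move → L
n=1: can move to 0, which is L ⇒ W
n=2: can move to 0, which is L ⇒ W
n=3: moves to 2(W), 1(W); every one is W ⇒ L
n=4: can move to 3, which is L ⇒ W
n=5: can move to 3, which is L ⇒ W
n=6: moves to 5(W), 4(W); every one is W ⇒ L
n=7: can move to 6, which is L ⇒ W
n=8: can move to 6, which is L ⇒ W
n=9: moves to 8(W), 7(W); every one is W ⇒ L
n=10: can move to 9, which is L ⇒ W
n=11: can move to 9, which is L ⇒ W
n=12: moves to 11(W), 10(W); every one is W ⇒ L
n=13: can move to 12, which is L ⇒ W
n=14: can move to 12, which is L ⇒ W
n=15: moves to 14(W), 13(W); every one is W ⇒ L
n=16: can move to 15, which is L ⇒ W
n=17: can move to 15, which is L ⇒ W
n=18: moves to 17(W), 16(W); every one is W ⇒ L
n=19: can move to 18, which is L ⇒ W
n=20: can move to 18, which is L ⇒ W
n=21: moves to 20(W), 19(W); every one is W ⇒ L
n=22: can move to 21, which is L ⇒ W
n=23: can move to 21, which is L ⇒ W
n=24: moves to 23(W), 22(W); every one is W ⇒ L
n=25: can move to 24, which is L ⇒ W
n=26: can move to 24, which is L ⇒ W
n=27: moves to 26(W), 25(W); every one is W ⇒ L
n=28: can move to 27, which is L ⇒ W
n=29: can move to 27, which is L ⇒ W
n=30: moves to 29(W), 28(W); every one is W ⇒ L
n=31: can move to 30, which is L ⇒ W
n=32: can move to 30, which is L ⇒ W
n=33: moves to 32(W), 31(W); every one is W ⇒ L
n=34: can move to 33, which is L ⇒ W
n=35: can move to 33, which is L ⇒ W
Reading off the rows marked L gives the requested list; there are 12 such values of n.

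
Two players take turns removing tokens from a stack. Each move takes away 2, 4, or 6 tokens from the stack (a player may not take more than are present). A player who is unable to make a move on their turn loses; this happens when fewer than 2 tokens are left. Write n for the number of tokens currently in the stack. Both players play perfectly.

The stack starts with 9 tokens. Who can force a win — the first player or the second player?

Compute win/loss labels from the base case upward. A position with no move is L. Any other position is W if it can reach an L in one move, else L.
n=0: no move → L
n=1: no move → L
n=2: can move to 0, which is L ⇒ W
n=3: can move to 1, which is L ⇒ W
n=4: can move to 0, which is L ⇒ W
n=5: can move to 1, which is L ⇒ W
n=6: can move to 0, which is L ⇒ W
n=7: can move to 1, which is L ⇒ W
n=8: moves to 6(W), 4(W), 2(W); every one is W ⇒ L
n=9: moves to 7(W), 5(W), 3(W); every one is W ⇒ L
The starting position 9 is L: whatever the player to move does, the opponent receives a W position.

The second player wins.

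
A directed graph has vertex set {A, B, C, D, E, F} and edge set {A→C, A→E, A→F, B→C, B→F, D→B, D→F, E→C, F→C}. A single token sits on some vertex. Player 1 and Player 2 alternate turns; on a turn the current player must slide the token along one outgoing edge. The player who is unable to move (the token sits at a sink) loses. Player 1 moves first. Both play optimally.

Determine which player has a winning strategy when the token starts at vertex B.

Player 1 wins.

Work bottom-up. With no move the player to move loses. Otherwise the position is W if at least one move leads to an L position for the opponent, and L if every move leads to a W.
Every edge goes from a vertex to one that appears earlier in the order C, F, E, A, B, D, so processing vertices in that order labels each vertex after all of its successors.
C: no outgoing edge → L
F: →C(L), so W
E: →C(L), so W
A: →C(L), so W
B: →C(L), so W
D: →B(W), F(W) — all W, so L
The starting position B is W: Player 1 should move to C, handing over an L position.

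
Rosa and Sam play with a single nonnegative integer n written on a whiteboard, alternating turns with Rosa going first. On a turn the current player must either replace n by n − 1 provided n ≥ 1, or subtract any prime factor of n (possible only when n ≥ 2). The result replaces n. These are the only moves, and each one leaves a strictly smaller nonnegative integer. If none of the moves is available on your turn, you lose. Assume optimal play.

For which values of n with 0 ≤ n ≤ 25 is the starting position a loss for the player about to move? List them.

0, 4, 8, 12, 16, 20, 24

Use the standard recursion: the mover loses at a terminal position; elsewhere, the mover wins exactly when some move hands the opponent an L position.
n=0: no move → L
n=1: reaches L-position 0 → W
n=2: reaches L-position 0 → W
n=3: reaches L-position 0 → W
n=4: only reaches 2(W), 3(W), all W → L
n=5: reaches L-position 0 → W
n=6: reaches L-position 4 → W
n=7: reaches L-position 0 → W
n=8: only reaches 6(W), 7(W), all W → L
n=9: reaches L-position 8 → W
n=10: reaches L-position 8 → W
n=11: reaches L-position 0 → W
n=12: only reaches 9(W), 10(W), 11(W), all W → L
n=13: reaches L-position 0 → W
n=14: reaches L-position 12 → W
n=15: reaches L-position 12 → W
n=16: only reaches 14(W), 15(W), all W → L
n=17: reaches L-position 0 → W
n=18: reaches L-position 16 → W
n=19: reaches L-position 0 → W
n=20: only reaches 15(W), 18(W), 19(W), all W → L
n=21: reaches L-position 20 → W
n=22: reaches L-position 20 → W
n=23: reaches L-position 0 → W
n=24: only reaches 21(W), 22(W), 23(W), all W → L
n=25: reaches L-position 20 → W
The losing starting values of n are exactly the entries labelled L in this table (7 of them).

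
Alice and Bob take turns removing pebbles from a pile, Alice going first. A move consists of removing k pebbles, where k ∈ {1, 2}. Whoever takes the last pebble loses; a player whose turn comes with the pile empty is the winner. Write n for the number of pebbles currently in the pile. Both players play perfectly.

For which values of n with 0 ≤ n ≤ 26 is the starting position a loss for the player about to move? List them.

Work bottom-up. With no move the player to move wins. Otherwise the position is W if at least one move leads to an L position for the opponent, and L if every move leads to a W.
n=0: no move; the opponent has just taken the last pebble and therefore loses → W
n=1: the only move is to 0(W), a W ⇒ L
n=2: can move to 1, which is L ⇒ W
n=3: can move to 1, which is L ⇒ W
n=4: moves to 3(W), 2(W); every one is W ⇒ L
n=5: can move to 4, which is L ⇒ W
n=6: can move to 4, which is L ⇒ W
n=7: moves to 6(W), 5(W); every one is W ⇒ L
n=8: can move to 7, which is L ⇒ W
n=9: can move to 7, which is L ⇒ W
n=10: moves to 9(W), 8(W); every one is W ⇒ L
n=11: can move to 10, which is L ⇒ W
n=12: can move to 10, which is L ⇒ W
n=13: moves to 12(W), 11(W); every one is W ⇒ L
n=14: can move to 13, which is L ⇒ W
n=15: can move to 13, which is L ⇒ W
n=16: moves to 15(W), 14(W); every one is W ⇒ L
n=17: can move to 16, which is L ⇒ W
n=18: can move to 16, which is L ⇒ W
n=19: moves to 18(W), 17(W); every one is W ⇒ L
n=20: can move to 19, which is L ⇒ W
n=21: can move to 19, which is L ⇒ W
n=22: moves to 21(W), 20(W); every one is W ⇒ L
n=23: can move to 22, which is L ⇒ W
n=24: can move to 22, which is L ⇒ W
n=25: moves to 24(W), 23(W); every one is W ⇒ L
n=26: can move to 25, which is L ⇒ W
The losing starting values of n are exactly the entries labelled L in this table (9 of them).

1, 4, 7, 10, 13, 16, 19, 22, 25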